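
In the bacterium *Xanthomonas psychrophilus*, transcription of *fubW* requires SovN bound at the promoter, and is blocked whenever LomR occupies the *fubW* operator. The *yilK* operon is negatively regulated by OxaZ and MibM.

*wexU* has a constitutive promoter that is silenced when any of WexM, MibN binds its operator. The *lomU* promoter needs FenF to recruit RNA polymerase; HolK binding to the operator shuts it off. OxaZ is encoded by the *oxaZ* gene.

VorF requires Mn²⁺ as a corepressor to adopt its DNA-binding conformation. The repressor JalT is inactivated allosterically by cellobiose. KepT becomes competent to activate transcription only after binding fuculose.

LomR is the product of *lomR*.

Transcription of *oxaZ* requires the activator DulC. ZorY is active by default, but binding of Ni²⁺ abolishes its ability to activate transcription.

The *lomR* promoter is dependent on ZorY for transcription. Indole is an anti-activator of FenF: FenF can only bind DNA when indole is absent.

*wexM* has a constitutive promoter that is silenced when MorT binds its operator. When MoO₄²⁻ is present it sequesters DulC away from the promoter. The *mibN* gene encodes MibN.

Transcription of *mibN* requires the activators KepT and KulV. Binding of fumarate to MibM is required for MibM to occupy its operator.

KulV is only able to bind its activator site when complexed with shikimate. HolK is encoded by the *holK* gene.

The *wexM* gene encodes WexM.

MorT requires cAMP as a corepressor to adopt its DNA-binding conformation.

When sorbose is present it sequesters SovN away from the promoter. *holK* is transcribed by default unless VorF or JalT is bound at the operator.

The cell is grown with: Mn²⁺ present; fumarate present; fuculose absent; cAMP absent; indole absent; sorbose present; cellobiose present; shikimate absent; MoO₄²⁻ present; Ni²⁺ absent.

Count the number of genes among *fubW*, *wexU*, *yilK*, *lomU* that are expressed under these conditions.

1

Sorbose is present, so SovN is inactive.
Ni²⁺ is absent, so ZorY is active.
No repressor is bound and ZorY is active, so *lomR* is transcribed.
So LomR is produced and active.
With repressor LomR bound, *fubW* is not transcribed.
→ *fubW* is OFF.
cAMP is absent, so MorT is inactive.
With no repressor bound, *wexM* is transcribed.
So WexM is produced and active.
Fuculose is absent, so KepT is inactive.
Shikimate is absent, so KulV is inactive.
Required activator KepT is absent, so *mibN* is not transcribed.
So MibN is not produced.
With repressor WexM bound, *wexU* is not transcribed.
→ *wexU* is OFF.
MoO₄²⁻ is present, so DulC is inactive.
Required activator DulC is absent, so *oxaZ* is not transcribed.
So OxaZ is not produced.
Fumarate is present, so MibM is active.
With repressor MibM bound, *yilK* is not transcribed.
→ *yilK* is OFF.
Mn²⁺ is present, so VorF is active.
Cellobiose is present, so JalT is inactive.
With repressor VorF bound, *holK* is not transcribed.
So HolK is not produced.
Indole is absent, so FenF is active.
No repressor is bound and FenF is active, so *lomU* is transcribed.
→ *lomU* is ON.
1 of the 4 genes is transcribed.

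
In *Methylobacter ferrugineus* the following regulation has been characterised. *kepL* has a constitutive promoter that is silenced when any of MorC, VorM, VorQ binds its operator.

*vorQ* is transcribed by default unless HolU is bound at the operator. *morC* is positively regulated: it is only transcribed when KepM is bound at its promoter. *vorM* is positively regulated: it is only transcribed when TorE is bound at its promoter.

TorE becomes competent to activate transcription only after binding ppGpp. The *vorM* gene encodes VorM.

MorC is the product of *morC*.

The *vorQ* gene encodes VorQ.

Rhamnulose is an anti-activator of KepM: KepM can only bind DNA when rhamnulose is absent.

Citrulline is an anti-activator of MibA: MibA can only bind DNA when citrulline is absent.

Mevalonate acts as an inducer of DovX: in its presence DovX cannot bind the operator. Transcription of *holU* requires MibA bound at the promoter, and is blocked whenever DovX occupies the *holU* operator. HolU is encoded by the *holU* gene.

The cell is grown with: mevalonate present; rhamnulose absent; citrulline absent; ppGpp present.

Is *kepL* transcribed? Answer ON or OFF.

OFF

Rhamnulose is absent, so KepM is active.
No repressor is bound and KepM is active, so *morC* is transcribed.
So MorC is produced and active.
ppGpp is present, so TorE is active.
No repressor is bound and TorE is active, so *vorM* is transcribed.
So VorM is produced and active.
Mevalonate is present, so DovX is inactive.
Citrulline is absent, so MibA is active.
No repressor is bound and MibA is active, so *holU* is transcribed.
So HolU is produced and active.
With repressor HolU bound, *vorQ* is not transcribed.
So VorQ is not produced.
With repressor MorC bound, *kepL* is not transcribed.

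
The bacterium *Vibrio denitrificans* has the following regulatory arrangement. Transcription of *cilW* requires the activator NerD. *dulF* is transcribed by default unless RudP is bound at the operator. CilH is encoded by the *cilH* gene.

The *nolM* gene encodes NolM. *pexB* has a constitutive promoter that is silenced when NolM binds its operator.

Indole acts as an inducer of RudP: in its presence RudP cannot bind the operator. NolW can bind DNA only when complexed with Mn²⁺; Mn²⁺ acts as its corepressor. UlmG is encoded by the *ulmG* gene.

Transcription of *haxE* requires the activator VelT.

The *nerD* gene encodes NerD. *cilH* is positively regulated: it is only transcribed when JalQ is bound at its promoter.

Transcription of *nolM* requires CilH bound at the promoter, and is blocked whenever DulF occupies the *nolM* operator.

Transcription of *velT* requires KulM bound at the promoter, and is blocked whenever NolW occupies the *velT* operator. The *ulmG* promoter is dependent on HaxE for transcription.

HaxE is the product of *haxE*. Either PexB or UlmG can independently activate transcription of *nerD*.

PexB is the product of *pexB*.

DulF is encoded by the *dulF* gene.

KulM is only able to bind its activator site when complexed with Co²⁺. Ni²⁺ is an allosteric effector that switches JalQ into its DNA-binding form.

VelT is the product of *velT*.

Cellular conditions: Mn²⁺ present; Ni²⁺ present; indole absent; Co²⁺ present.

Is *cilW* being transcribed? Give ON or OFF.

OFF

Ni²⁺ is present, so JalQ is active.
No repressor is bound and JalQ is active, so *cilH* is transcribed.
So CilH is produced and active.
Indole is absent, so RudP is active.
With repressor RudP bound, *dulF* is not transcribed.
So DulF is not produced.
No repressor is bound and CilH is active, so *nolM* is transcribed.
So NolM is produced and active.
With repressor NolM bound, *pexB* is not transcribed.
So PexB is not produced.
Mn²⁺ is present, so NolW is active.
Co²⁺ is present, so KulM is active.
With repressor NolW bound, *velT* is not transcribed.
So VelT is not produced.
Required activator VelT is absent, so *haxE* is not transcribed.
So HaxE is not produced.
Required activator HaxE is absent, so *ulmG* is not transcribed.
So UlmG is not produced.
No activator is available at the *nerD* promoter, so *nerD* is not transcribed.
So NerD is not produced.
Required activator NerD is absent, so *cilW* is not transcribed.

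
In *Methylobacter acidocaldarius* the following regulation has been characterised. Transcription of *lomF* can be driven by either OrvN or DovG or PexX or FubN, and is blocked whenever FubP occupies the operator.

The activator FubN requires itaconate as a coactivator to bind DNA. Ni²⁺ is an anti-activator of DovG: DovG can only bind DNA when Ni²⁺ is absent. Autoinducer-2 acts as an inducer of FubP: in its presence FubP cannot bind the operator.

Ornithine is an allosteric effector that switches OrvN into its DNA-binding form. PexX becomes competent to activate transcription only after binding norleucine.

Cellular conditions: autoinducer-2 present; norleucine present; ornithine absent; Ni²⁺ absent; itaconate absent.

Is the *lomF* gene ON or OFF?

ON

Ornithine is absent, so OrvN is inactive.
Ni²⁺ is absent, so DovG is active.
Autoinducer-2 is present, so FubP is inactive.
Norleucine is present, so PexX is active.
Itaconate is absent, so FubN is inactive.
Activator DovG is present, so *lomF* is transcribed.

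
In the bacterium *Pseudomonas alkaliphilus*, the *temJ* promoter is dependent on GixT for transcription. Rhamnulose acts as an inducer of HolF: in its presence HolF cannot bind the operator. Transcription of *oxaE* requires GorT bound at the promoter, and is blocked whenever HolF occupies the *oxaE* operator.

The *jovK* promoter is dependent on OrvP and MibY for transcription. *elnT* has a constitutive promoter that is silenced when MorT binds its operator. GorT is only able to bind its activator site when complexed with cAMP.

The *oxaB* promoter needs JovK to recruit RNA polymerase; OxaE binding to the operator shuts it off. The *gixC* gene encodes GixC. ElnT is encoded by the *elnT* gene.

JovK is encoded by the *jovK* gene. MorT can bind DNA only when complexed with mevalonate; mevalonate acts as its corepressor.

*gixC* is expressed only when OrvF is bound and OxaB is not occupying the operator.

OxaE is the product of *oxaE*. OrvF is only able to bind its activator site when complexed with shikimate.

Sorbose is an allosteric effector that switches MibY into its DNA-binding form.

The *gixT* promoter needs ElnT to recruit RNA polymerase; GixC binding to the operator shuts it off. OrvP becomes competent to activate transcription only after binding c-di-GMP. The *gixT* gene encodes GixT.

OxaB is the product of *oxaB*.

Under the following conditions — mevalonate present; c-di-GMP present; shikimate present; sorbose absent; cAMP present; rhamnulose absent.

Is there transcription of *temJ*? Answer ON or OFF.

OFF

c-di-GMP is present, so OrvP is active.
Sorbose is absent, so MibY is inactive.
Required activator MibY is absent, so *jovK* is not transcribed.
So JovK is not produced.
cAMP is present, so GorT is active.
Rhamnulose is absent, so HolF is active.
With repressor HolF bound, *oxaE* is not transcribed.
So OxaE is not produced.
Required activator JovK is absent, so *oxaB* is not transcribed.
So OxaB is not produced.
Shikimate is present, so OrvF is active.
No repressor is bound and OrvF is active, so *gixC* is transcribed.
So GixC is produced and active.
Mevalonate is present, so MorT is active.
With repressor MorT bound, *elnT* is not transcribed.
So ElnT is not produced.
With repressor GixC bound, *gixT* is not transcribed.
So GixT is not produced.
Required activator GixT is absent, so *temJ* is not transcribed.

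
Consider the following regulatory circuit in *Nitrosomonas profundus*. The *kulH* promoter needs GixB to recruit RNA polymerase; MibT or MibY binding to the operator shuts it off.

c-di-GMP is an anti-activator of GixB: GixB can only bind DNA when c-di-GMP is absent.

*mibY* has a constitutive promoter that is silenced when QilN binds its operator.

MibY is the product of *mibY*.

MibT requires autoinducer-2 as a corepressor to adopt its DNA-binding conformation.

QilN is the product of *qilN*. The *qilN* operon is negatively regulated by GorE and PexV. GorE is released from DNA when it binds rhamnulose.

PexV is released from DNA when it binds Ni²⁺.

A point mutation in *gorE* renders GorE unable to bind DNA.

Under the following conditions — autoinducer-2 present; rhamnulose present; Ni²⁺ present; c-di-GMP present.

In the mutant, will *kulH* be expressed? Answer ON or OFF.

c-di-GMP is present, so GixB is inactive.
Autoinducer-2 is present, so MibT is active.
GorE is non-functional in this strain, so it has no effect.
Ni²⁺ is present, so PexV is inactive.
With no repressor bound, *qilN* is transcribed.
So QilN is produced and active.
With repressor QilN bound, *mibY* is not transcribed.
So MibY is not produced.
With repressor MibT bound, *kulH* is not transcribed.

OFF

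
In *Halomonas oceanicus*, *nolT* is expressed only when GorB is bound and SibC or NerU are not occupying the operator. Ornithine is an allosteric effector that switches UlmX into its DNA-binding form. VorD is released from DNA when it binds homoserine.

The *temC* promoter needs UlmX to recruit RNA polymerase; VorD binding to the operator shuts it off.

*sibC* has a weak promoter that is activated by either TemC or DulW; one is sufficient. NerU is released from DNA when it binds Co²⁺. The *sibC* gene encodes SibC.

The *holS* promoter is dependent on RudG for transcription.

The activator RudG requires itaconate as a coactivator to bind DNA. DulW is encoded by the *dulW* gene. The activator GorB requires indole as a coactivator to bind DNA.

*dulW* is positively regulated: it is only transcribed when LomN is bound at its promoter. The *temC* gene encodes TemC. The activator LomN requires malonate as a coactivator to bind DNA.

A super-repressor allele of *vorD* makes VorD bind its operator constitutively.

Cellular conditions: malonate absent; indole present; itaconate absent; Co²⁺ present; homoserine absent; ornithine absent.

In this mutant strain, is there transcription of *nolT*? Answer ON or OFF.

ON

Ornithine is absent, so UlmX is inactive.
VorD is constitutively active in this strain.
With repressor VorD bound, *temC* is not transcribed.
So TemC is not produced.
Malonate is absent, so LomN is inactive.
Required activator LomN is absent, so *dulW* is not transcribed.
So DulW is not produced.
No activator is available at the *sibC* promoter, so *sibC* is not transcribed.
So SibC is not produced.
Co²⁺ is present, so NerU is inactive.
Indole is present, so GorB is active.
No repressor is bound and GorB is active, so *nolT* is transcribed.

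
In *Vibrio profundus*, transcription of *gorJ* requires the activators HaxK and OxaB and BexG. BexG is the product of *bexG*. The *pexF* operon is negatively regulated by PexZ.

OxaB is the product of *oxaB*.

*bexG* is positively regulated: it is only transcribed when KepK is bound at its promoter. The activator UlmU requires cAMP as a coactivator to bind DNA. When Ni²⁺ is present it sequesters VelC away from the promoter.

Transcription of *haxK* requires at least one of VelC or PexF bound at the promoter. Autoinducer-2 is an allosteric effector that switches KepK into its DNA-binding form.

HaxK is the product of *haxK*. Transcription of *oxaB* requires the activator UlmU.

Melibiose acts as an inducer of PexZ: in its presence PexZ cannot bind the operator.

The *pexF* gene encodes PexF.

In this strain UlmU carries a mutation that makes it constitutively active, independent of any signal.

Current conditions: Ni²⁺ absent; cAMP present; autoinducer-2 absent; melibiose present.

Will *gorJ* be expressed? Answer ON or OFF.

OFF

Ni²⁺ is absent, so VelC is active.
Melibiose is present, so PexZ is inactive.
With no repressor bound, *pexF* is transcribed.
So PexF is produced and active.
Activator VelC is present, so *haxK* is transcribed.
So HaxK is produced and active.
UlmU is constitutively active in this strain.
No repressor is bound and UlmU is active, so *oxaB* is transcribed.
So OxaB is produced and active.
Autoinducer-2 is absent, so KepK is inactive.
Required activator KepK is absent, so *bexG* is not transcribed.
So BexG is not produced.
Required activator BexG is absent, so *gorJ* is not transcribed.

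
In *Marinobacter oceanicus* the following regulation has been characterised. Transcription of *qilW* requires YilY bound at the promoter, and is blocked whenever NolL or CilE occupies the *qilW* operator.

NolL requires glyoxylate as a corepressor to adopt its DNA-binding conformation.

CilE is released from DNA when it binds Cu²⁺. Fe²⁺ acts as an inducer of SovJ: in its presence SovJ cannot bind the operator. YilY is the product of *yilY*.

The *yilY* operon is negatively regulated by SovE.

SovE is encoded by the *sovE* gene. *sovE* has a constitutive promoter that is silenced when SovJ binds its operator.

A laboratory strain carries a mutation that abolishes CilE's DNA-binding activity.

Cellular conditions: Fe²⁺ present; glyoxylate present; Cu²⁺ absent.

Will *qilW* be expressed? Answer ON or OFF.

Glyoxylate is present, so NolL is active.
Fe²⁺ is present, so SovJ is inactive.
With no repressor bound, *sovE* is transcribed.
So SovE is produced and active.
With repressor SovE bound, *yilY* is not transcribed.
So YilY is not produced.
CilE is non-functional in this strain, so it has no effect.
With repressor NolL bound, *qilW* is not transcribed.

OFF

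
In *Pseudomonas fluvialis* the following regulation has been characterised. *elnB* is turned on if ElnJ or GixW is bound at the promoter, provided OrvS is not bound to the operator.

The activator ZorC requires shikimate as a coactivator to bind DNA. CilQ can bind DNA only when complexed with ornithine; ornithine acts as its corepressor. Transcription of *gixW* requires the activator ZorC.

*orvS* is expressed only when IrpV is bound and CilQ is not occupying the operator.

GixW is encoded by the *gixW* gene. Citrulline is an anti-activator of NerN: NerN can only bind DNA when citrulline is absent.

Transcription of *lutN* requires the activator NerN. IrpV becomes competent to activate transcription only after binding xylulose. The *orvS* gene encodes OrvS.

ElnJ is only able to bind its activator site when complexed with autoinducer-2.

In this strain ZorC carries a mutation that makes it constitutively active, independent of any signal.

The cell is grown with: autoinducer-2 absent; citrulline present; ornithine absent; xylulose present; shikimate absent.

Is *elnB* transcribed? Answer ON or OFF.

Autoinducer-2 is absent, so ElnJ is inactive.
ZorC is constitutively active in this strain.
No repressor is bound and ZorC is active, so *gixW* is transcribed.
So GixW is produced and active.
Xylulose is present, so IrpV is active.
Ornithine is absent, so CilQ is inactive.
No repressor is bound and IrpV is active, so *orvS* is transcribed.
So OrvS is produced and active.
With repressor OrvS bound, *elnB* is not transcribed.

OFF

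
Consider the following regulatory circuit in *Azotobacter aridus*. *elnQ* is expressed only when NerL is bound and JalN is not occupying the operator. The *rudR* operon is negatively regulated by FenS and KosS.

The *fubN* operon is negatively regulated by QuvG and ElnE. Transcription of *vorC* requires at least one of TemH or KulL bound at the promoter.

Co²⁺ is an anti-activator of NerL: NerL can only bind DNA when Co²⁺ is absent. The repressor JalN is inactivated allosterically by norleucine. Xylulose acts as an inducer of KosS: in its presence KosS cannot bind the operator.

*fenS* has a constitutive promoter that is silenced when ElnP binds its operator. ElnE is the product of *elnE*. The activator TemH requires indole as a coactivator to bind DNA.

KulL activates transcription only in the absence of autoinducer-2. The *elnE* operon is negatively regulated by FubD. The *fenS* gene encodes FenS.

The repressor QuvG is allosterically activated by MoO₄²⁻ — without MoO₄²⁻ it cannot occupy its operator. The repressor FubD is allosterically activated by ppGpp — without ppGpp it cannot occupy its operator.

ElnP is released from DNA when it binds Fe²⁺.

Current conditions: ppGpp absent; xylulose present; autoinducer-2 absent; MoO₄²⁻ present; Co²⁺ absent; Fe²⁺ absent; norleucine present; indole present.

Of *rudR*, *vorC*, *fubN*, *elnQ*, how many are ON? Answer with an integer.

Fe²⁺ is absent, so ElnP is active.
With repressor ElnP bound, *fenS* is not transcribed.
So FenS is not produced.
Xylulose is present, so KosS is inactive.
With no repressor bound, *rudR* is transcribed.
→ *rudR* is ON.
Indole is present, so TemH is active.
Autoinducer-2 is absent, so KulL is active.
Activator TemH is present, so *vorC* is transcribed.
→ *vorC* is ON.
MoO₄²⁻ is present, so QuvG is active.
ppGpp is absent, so FubD is inactive.
With no repressor bound, *elnE* is transcribed.
So ElnE is produced and active.
With repressor QuvG bound, *fubN* is not transcribed.
→ *fubN* is OFF.
Co²⁺ is absent, so NerL is active.
Norleucine is present, so JalN is inactive.
No repressor is bound and NerL is active, so *elnQ* is transcribed.
→ *elnQ* is ON.
3 of the 4 genes are transcribed.

3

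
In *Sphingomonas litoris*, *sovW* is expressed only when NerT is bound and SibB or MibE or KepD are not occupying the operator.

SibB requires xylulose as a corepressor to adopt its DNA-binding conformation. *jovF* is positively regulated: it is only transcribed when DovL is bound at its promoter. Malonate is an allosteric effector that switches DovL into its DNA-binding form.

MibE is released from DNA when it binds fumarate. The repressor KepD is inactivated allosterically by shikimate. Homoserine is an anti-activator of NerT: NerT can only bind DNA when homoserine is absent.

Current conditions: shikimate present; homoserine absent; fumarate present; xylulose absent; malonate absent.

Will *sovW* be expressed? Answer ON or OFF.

Xylulose is absent, so SibB is inactive.
Homoserine is absent, so NerT is active.
Fumarate is present, so MibE is inactive.
Shikimate is present, so KepD is inactive.
No repressor is bound and NerT is active, so *sovW* is transcribed.

ON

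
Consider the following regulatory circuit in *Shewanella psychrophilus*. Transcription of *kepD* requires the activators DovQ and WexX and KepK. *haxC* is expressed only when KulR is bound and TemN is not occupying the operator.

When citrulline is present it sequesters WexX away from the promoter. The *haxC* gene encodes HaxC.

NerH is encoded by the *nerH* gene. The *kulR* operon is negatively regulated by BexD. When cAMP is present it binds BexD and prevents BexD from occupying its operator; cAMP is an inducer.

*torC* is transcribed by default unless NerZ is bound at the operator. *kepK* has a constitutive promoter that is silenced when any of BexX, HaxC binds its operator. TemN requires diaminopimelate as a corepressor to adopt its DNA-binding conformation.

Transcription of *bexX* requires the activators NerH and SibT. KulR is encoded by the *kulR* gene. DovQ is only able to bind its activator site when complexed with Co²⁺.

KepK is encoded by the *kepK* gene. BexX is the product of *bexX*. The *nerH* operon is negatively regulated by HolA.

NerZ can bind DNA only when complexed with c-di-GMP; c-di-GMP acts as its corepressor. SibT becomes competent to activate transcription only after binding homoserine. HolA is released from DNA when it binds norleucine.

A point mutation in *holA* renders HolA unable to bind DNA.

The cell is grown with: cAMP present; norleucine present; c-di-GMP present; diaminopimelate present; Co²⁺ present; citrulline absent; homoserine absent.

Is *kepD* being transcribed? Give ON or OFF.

Co²⁺ is present, so DovQ is active.
Citrulline is absent, so WexX is active.
HolA is non-functional in this strain, so it has no effect.
With no repressor bound, *nerH* is transcribed.
So NerH is produced and active.
Homoserine is absent, so SibT is inactive.
Required activator SibT is absent, so *bexX* is not transcribed.
So BexX is not produced.
cAMP is present, so BexD is inactive.
With no repressor bound, *kulR* is transcribed.
So KulR is produced and active.
Diaminopimelate is present, so TemN is active.
With repressor TemN bound, *haxC* is not transcribed.
So HaxC is not produced.
With no repressor bound, *kepK* is transcribed.
So KepK is produced and active.
No repressor is bound and DovQ and WexX and KepK are active, so *kepD* is transcribed.

ON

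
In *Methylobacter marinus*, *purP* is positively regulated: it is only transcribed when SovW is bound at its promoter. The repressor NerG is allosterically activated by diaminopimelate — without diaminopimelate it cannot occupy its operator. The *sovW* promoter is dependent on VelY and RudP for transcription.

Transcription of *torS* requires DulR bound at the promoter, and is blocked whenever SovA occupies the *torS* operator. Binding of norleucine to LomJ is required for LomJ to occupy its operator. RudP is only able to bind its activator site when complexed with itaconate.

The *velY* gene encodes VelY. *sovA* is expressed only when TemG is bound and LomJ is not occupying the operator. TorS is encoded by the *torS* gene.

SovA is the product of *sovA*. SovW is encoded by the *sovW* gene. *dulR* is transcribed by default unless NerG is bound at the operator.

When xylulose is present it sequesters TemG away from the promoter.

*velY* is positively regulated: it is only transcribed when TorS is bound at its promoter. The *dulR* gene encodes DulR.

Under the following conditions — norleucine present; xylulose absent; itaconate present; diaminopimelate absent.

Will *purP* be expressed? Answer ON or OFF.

Norleucine is present, so LomJ is active.
Xylulose is absent, so TemG is active.
With repressor LomJ bound, *sovA* is not transcribed.
So SovA is not produced.
Diaminopimelate is absent, so NerG is inactive.
With no repressor bound, *dulR* is transcribed.
So DulR is produced and active.
No repressor is bound and DulR is active, so *torS* is transcribed.
So TorS is produced and active.
No repressor is bound and TorS is active, so *velY* is transcribed.
So VelY is produced and active.
Itaconate is present, so RudP is active.
No repressor is bound and VelY and RudP are active, so *sovW* is transcribed.
So SovW is produced and active.
No repressor is bound and SovW is active, so *purP* is transcribed.

ON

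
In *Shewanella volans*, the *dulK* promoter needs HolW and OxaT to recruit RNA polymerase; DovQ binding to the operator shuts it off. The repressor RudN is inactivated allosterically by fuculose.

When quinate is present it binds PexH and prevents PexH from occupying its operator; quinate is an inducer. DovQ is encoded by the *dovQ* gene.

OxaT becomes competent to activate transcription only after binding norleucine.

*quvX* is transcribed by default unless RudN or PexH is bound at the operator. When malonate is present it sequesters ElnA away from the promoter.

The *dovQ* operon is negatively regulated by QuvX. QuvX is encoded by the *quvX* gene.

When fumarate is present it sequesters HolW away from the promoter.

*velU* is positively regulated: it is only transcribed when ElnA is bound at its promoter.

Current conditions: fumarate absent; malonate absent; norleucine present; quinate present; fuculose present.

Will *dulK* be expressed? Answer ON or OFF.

ON

Fuculose is present, so RudN is inactive.
Quinate is present, so PexH is inactive.
With no repressor bound, *quvX* is transcribed.
So QuvX is produced and active.
With repressor QuvX bound, *dovQ* is not transcribed.
So DovQ is not produced.
Fumarate is absent, so HolW is active.
Norleucine is present, so OxaT is active.
No repressor is bound and HolW and OxaT are active, so *dulK* is transcribed.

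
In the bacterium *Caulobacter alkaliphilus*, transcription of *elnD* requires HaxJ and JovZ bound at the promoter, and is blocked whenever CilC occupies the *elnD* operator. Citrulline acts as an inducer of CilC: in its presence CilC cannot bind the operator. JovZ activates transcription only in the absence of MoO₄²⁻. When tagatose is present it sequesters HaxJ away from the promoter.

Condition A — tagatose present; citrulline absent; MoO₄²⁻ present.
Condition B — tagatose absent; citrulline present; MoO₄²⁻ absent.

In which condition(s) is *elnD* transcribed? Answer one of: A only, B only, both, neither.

Condition A:
Tagatose is present, so HaxJ is inactive.
Citrulline is absent, so CilC is active.
MoO₄²⁻ is present, so JovZ is inactive.
With repressor CilC bound, *elnD* is not transcribed.
→ *elnD* is OFF in A.
Condition B:
Tagatose is absent, so HaxJ is active.
Citrulline is present, so CilC is inactive.
MoO₄²⁻ is absent, so JovZ is active.
No repressor is bound and HaxJ and JovZ are active, so *elnD* is transcribed.
→ *elnD* is ON in B.

B only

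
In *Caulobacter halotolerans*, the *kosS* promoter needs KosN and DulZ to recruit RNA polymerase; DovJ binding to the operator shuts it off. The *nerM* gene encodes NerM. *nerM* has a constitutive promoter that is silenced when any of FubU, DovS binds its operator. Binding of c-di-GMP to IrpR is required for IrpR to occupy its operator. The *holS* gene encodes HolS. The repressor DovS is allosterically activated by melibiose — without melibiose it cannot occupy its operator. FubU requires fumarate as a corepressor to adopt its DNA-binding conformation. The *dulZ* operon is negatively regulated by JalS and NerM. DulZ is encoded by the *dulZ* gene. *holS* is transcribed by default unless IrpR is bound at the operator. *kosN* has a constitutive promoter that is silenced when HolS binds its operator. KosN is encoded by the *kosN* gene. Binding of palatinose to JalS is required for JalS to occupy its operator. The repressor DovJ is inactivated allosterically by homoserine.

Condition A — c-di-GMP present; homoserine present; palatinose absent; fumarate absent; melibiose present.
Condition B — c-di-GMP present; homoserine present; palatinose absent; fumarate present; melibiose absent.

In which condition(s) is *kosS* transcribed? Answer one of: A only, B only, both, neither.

Condition A:
c-di-GMP is present, so IrpR is active.
With repressor IrpR bound, *holS* is not transcribed.
So HolS is not produced.
With no repressor bound, *kosN* is transcribed.
So KosN is produced and active.
Homoserine is present, so DovJ is inactive.
Palatinose is absent, so JalS is inactive.
Fumarate is absent, so FubU is inactive.
Melibiose is present, so DovS is active.
With repressor DovS bound, *nerM* is not transcribed.
So NerM is not produced.
With no repressor bound, *dulZ* is transcribed.
So DulZ is produced and active.
No repressor is bound and KosN and DulZ are active, so *kosS* is transcribed.
→ *kosS* is ON in A.
Condition B:
c-di-GMP is present, so IrpR is active.
With repressor IrpR bound, *holS* is not transcribed.
So HolS is not produced.
With no repressor bound, *kosN* is transcribed.
So KosN is produced and active.
Homoserine is present, so DovJ is inactive.
Palatinose is absent, so JalS is inactive.
Fumarate is present, so FubU is active.
Melibiose is absent, so DovS is inactive.
With repressor FubU bound, *nerM* is not transcribed.
So NerM is not produced.
With no repressor bound, *dulZ* is transcribed.
So DulZ is produced and active.
No repressor is bound and KosN and DulZ are active, so *kosS* is transcribed.
→ *kosS* is ON in B.

both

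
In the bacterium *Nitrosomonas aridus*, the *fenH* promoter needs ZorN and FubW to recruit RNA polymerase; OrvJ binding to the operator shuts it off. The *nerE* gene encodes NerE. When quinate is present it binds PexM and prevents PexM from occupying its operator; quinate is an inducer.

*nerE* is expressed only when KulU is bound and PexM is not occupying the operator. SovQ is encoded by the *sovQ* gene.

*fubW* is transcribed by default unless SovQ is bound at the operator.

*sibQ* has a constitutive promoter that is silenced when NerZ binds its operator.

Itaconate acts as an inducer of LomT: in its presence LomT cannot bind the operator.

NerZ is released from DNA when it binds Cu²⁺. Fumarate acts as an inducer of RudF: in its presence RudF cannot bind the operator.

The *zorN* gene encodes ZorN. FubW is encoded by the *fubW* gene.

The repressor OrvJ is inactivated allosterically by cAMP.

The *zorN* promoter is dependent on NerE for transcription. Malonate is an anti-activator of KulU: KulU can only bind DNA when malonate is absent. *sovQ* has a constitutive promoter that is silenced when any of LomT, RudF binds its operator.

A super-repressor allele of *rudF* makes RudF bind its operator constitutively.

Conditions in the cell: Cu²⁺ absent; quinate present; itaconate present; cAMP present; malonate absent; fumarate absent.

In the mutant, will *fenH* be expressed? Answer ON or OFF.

ON

Malonate is absent, so KulU is active.
Quinate is present, so PexM is inactive.
No repressor is bound and KulU is active, so *nerE* is transcribed.
So NerE is produced and active.
No repressor is bound and NerE is active, so *zorN* is transcribed.
So ZorN is produced and active.
cAMP is present, so OrvJ is inactive.
Itaconate is present, so LomT is inactive.
RudF is constitutively active in this strain.
With repressor RudF bound, *sovQ* is not transcribed.
So SovQ is not produced.
With no repressor bound, *fubW* is transcribed.
So FubW is produced and active.
No repressor is bound and ZorN and FubW are active, so *fenH* is transcribed.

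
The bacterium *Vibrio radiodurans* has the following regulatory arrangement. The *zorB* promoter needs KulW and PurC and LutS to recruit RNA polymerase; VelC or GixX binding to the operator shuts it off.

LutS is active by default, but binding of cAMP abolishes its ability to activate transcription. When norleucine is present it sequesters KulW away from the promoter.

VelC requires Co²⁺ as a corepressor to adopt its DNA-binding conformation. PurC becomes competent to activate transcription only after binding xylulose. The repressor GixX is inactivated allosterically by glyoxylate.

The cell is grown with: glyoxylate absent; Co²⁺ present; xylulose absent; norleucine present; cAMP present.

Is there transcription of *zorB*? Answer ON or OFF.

OFF

Co²⁺ is present, so VelC is active.
Glyoxylate is absent, so GixX is active.
Norleucine is present, so KulW is inactive.
Xylulose is absent, so PurC is inactive.
cAMP is present, so LutS is inactive.
With repressor VelC bound, *zorB* is not transcribed.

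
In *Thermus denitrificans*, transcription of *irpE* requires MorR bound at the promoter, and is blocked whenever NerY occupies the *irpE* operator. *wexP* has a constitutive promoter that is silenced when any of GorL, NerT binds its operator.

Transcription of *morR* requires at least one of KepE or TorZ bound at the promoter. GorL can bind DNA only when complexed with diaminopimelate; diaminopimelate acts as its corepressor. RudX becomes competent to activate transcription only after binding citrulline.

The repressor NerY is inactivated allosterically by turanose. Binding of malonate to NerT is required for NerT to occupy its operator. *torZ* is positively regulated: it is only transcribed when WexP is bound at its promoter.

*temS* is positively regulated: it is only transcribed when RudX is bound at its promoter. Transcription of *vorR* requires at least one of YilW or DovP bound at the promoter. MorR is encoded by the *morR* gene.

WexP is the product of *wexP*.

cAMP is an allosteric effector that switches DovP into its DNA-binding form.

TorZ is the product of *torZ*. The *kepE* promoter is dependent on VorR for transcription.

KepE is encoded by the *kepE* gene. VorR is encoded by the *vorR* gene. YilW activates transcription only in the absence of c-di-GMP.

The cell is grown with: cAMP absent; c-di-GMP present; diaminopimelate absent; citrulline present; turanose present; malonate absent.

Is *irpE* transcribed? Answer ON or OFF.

c-di-GMP is present, so YilW is inactive.
cAMP is absent, so DovP is inactive.
No activator is available at the *vorR* promoter, so *vorR* is not transcribed.
So VorR is not produced.
Required activator VorR is absent, so *kepE* is not transcribed.
So KepE is not produced.
Diaminopimelate is absent, so GorL is inactive.
Malonate is absent, so NerT is inactive.
With no repressor bound, *wexP* is transcribed.
So WexP is produced and active.
No repressor is bound and WexP is active, so *torZ* is transcribed.
So TorZ is produced and active.
Activator TorZ is present, so *morR* is transcribed.
So MorR is produced and active.
Turanose is present, so NerY is inactive.
No repressor is bound and MorR is active, so *irpE* is transcribed.

ON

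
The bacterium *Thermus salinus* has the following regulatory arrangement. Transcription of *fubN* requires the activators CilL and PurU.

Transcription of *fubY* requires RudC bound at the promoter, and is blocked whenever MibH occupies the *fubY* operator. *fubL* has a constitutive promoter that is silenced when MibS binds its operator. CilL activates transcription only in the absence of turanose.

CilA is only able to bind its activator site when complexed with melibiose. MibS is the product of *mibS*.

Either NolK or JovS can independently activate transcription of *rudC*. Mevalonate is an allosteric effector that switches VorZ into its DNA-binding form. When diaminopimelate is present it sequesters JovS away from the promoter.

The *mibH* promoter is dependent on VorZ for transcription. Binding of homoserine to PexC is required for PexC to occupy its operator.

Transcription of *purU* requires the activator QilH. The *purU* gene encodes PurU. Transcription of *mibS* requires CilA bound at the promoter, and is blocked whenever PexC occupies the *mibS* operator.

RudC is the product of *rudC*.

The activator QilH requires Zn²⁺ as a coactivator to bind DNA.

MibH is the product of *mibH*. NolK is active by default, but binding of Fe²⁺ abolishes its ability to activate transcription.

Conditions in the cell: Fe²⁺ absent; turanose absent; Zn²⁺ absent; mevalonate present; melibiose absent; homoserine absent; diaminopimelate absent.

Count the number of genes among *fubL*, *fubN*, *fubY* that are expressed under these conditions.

1

Melibiose is absent, so CilA is inactive.
Homoserine is absent, so PexC is inactive.
Required activator CilA is absent, so *mibS* is not transcribed.
So MibS is not produced.
With no repressor bound, *fubL* is transcribed.
→ *fubL* is ON.
Turanose is absent, so CilL is active.
Zn²⁺ is absent, so QilH is inactive.
Required activator QilH is absent, so *purU* is not transcribed.
So PurU is not produced.
Required activator PurU is absent, so *fubN* is not transcribed.
→ *fubN* is OFF.
Fe²⁺ is absent, so NolK is active.
Diaminopimelate is absent, so JovS is active.
Activator NolK is present, so *rudC* is transcribed.
So RudC is produced and active.
Mevalonate is present, so VorZ is active.
No repressor is bound and VorZ is active, so *mibH* is transcribed.
So MibH is produced and active.
With repressor MibH bound, *fubY* is not transcribed.
→ *fubY* is OFF.
1 of the 3 genes is transcribed.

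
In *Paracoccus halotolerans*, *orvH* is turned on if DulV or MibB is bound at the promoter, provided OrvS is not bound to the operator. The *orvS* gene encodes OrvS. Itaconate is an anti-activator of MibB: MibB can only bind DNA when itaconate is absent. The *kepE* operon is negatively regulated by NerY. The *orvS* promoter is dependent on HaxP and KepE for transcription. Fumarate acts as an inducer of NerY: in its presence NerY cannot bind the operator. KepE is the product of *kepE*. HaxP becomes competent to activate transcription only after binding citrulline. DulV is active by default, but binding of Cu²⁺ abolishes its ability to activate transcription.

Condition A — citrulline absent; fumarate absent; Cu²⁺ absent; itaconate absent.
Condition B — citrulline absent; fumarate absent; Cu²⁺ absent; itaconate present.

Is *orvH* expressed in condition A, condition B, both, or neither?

Condition A:
Citrulline is absent, so HaxP is inactive.
Fumarate is absent, so NerY is active.
With repressor NerY bound, *kepE* is not transcribed.
So KepE is not produced.
Required activator HaxP is absent, so *orvS* is not transcribed.
So OrvS is not produced.
Cu²⁺ is absent, so DulV is active.
Itaconate is absent, so MibB is active.
Activator DulV is present, so *orvH* is transcribed.
→ *orvH* is ON in A.
Condition B:
Citrulline is absent, so HaxP is inactive.
Fumarate is absent, so NerY is active.
With repressor NerY bound, *kepE* is not transcribed.
So KepE is not produced.
Required activator HaxP is absent, so *orvS* is not transcribed.
So OrvS is not produced.
Cu²⁺ is absent, so DulV is active.
Itaconate is present, so MibB is inactive.
Activator DulV is present, so *orvH* is transcribed.
→ *orvH* is ON in B.

both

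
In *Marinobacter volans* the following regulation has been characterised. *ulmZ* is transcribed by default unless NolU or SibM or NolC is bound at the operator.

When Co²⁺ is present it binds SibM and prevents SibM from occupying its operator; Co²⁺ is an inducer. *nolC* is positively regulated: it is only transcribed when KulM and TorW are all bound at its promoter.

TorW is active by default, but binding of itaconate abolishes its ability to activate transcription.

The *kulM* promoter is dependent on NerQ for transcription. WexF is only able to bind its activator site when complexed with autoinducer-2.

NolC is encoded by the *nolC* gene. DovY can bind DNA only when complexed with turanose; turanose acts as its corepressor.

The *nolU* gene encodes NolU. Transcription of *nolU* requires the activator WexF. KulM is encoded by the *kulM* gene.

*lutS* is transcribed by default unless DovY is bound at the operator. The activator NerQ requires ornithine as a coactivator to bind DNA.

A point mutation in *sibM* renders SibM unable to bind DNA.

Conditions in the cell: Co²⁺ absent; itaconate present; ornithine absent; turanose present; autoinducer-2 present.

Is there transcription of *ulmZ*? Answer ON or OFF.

Autoinducer-2 is present, so WexF is active.
No repressor is bound and WexF is active, so *nolU* is transcribed.
So NolU is produced and active.
SibM is non-functional in this strain, so it has no effect.
Ornithine is absent, so NerQ is inactive.
Required activator NerQ is absent, so *kulM* is not transcribed.
So KulM is not produced.
Itaconate is present, so TorW is inactive.
Required activator KulM is absent, so *nolC* is not transcribed.
So NolC is not produced.
With repressor NolU bound, *ulmZ* is not transcribed.

OFF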